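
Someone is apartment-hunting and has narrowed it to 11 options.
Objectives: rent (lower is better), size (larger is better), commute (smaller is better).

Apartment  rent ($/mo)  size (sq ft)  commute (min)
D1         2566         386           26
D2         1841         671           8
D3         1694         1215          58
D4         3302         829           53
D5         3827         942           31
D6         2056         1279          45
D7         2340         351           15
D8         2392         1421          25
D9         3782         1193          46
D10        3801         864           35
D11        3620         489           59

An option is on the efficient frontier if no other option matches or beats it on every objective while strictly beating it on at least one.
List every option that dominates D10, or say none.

D8

D8: rent 2392≤3801, size 1421≥864, commute 25≤35 — dominates D10.
Others (D1, D2, D3, D4, D5, D6, D7, D9, D11) are each worse than D10 on at least one objective.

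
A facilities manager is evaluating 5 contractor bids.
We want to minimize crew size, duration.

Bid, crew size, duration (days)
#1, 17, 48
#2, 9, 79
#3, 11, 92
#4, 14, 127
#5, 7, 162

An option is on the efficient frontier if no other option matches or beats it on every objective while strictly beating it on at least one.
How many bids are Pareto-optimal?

3

#1: not dominated (best duration).
#2: not dominated.
#3: dominated by #2 (crew size 9≤11, duration 79≤92).
#4: dominated by #2 (crew size 9≤14, duration 79≤127).
#5: not dominated (best crew size).
Pareto-optimal: #1, #2, #5 → 3.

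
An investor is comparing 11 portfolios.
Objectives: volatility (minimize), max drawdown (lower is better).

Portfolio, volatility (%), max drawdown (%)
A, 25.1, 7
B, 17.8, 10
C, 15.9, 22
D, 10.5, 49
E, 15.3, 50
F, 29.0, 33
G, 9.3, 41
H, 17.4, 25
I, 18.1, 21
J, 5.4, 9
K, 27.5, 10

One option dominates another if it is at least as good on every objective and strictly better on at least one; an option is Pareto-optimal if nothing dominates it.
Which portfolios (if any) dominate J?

none

A: worse on volatility (25.1 vs 5.4).
B: worse on volatility (17.8 vs 5.4).
C: worse on volatility (15.9 vs 5.4).
D: worse on volatility (10.5 vs 5.4).
E: worse on volatility (15.3 vs 5.4).
F: worse on volatility (29.0 vs 5.4).
G: worse on volatility (9.3 vs 5.4).
H: worse on volatility (17.4 vs 5.4).
I: worse on volatility (18.1 vs 5.4).
K: worse on volatility (27.5 vs 5.4).
No option dominates J.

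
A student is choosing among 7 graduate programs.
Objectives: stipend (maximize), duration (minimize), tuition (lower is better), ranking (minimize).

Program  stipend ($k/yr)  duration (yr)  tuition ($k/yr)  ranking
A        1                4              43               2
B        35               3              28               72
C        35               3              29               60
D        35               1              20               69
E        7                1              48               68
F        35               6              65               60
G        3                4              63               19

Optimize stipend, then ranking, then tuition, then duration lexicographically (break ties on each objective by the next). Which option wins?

C

First maximize stipend: best is 35, kept {B, C, D, F}.
Then minimize ranking: best is 60, kept {C, F}.
Then minimize tuition: best is 29, kept {C}.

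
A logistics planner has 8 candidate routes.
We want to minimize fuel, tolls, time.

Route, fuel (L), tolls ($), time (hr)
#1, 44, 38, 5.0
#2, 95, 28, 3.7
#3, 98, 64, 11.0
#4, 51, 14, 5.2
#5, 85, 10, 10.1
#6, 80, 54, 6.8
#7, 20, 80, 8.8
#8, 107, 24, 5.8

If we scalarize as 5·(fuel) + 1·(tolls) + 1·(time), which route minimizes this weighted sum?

#1: 5·44 + 1·38 + 1·5.0 = 263.0
#2: 5·95 + 1·28 + 1·3.7 = 506.7
#3: 5·98 + 1·64 + 1·11.0 = 565.0
#4: 5·51 + 1·14 + 1·5.2 = 274.2
#5: 5·85 + 1·10 + 1·10.1 = 445.1
#6: 5·80 + 1·54 + 1·6.8 = 460.8
#7: 5·20 + 1·80 + 1·8.8 = 188.8
#8: 5·107 + 1·24 + 1·5.8 = 564.8
Lowest: #7 at 188.8.

#7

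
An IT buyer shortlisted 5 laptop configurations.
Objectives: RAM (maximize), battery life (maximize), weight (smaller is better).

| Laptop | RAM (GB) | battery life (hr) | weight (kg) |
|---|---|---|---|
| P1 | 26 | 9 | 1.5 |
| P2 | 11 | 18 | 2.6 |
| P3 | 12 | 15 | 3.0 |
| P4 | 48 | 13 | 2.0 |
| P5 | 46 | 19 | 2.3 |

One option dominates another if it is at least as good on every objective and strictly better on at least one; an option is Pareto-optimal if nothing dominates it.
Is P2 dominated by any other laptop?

Yes

P5 vs P2: RAM 46≥11, battery life 19≥18, weight 2.3≤2.6 — P5 is at least as good on every objective and strictly better on at least one, so P5 dominates P2.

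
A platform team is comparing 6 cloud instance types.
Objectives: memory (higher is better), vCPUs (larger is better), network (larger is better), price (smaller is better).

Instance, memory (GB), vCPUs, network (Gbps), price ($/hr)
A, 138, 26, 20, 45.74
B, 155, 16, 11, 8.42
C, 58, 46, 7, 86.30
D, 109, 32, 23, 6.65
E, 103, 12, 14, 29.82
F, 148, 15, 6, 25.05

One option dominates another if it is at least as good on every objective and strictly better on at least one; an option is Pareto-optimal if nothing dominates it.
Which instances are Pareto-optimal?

A: not dominated.
B: not dominated (best memory).
C: not dominated (best vCPUs).
D: not dominated (best network).
E: dominated by D (memory 109≥103, vCPUs 32≥12, network 23≥14, price 6.65≤29.82).
F: dominated by B (memory 155≥148, vCPUs 16≥15, network 11≥6, price 8.42≤25.05).

A, B, C, D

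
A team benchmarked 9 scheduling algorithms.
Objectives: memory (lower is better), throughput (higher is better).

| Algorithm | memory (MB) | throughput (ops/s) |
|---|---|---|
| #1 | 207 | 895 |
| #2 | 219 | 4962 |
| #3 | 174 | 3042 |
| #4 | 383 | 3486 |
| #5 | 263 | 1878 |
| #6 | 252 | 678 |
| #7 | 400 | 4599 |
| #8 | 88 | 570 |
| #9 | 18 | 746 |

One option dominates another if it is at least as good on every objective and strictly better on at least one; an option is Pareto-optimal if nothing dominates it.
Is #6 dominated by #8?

#8 vs #6: #8 is worse on throughput (570 vs 678), so it does not dominate #6.

No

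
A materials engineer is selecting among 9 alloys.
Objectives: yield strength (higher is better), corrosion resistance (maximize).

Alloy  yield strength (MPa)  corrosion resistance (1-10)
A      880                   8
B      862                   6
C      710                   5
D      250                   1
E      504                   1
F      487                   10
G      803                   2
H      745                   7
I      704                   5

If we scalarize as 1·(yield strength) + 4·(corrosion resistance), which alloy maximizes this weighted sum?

A: 1·880 + 4·8 = 912
B: 1·862 + 4·6 = 886
C: 1·710 + 4·5 = 730
D: 1·250 + 4·1 = 254
E: 1·504 + 4·1 = 508
F: 1·487 + 4·10 = 527
G: 1·803 + 4·2 = 811
H: 1·745 + 4·7 = 773
I: 1·704 + 4·5 = 724
Highest: A at 912.

A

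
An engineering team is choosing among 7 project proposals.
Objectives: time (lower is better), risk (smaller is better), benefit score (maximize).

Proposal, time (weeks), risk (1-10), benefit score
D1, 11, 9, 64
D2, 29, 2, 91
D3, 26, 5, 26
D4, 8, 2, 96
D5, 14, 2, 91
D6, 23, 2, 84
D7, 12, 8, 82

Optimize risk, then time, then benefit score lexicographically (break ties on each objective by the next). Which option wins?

First minimize risk: best is 2, kept {D2, D4, D5, D6}.
Then minimize time: best is 8, kept {D4}.

D4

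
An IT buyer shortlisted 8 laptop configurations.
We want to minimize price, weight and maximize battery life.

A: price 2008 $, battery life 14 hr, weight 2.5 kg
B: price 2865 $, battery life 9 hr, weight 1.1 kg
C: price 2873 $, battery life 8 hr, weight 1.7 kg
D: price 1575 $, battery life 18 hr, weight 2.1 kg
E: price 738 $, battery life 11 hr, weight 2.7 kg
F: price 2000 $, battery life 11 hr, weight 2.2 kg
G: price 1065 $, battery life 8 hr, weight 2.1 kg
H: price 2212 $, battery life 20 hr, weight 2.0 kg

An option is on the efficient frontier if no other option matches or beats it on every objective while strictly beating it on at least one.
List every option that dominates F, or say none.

D

D: price 1575≤2000, battery life 18≥11, weight 2.1≤2.2 — dominates F.
Others (A, B, C, E, G, H) are each worse than F on at least one objective.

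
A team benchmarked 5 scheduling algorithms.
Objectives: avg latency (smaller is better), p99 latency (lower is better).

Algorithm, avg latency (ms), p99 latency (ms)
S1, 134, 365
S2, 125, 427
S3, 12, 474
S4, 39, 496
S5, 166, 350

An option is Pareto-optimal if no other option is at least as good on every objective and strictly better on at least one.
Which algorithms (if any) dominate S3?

none

S1: worse on avg latency (134 vs 12).
S2: worse on avg latency (125 vs 12).
S4: worse on avg latency (39 vs 12).
S5: worse on avg latency (166 vs 12).
No option dominates S3.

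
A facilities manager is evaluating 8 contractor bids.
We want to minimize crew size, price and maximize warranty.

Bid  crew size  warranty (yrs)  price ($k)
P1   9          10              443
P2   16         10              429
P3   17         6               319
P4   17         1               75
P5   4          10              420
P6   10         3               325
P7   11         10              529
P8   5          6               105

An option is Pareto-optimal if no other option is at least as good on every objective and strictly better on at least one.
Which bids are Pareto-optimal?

P4, P5, P8

P1: dominated by P5 (crew size 4≤9, warranty 10≥10, price 420≤443).
P2: dominated by P5 (crew size 4≤16, warranty 10≥10, price 420≤429).
P3: dominated by P8 (crew size 5≤17, warranty 6≥6, price 105≤319).
P4: not dominated (best price).
P5: not dominated (best crew size).
P6: dominated by P8 (crew size 5≤10, warranty 6≥3, price 105≤325).
P7: dominated by P1 (crew size 9≤11, warranty 10≥10, price 443≤529).
P8: not dominated.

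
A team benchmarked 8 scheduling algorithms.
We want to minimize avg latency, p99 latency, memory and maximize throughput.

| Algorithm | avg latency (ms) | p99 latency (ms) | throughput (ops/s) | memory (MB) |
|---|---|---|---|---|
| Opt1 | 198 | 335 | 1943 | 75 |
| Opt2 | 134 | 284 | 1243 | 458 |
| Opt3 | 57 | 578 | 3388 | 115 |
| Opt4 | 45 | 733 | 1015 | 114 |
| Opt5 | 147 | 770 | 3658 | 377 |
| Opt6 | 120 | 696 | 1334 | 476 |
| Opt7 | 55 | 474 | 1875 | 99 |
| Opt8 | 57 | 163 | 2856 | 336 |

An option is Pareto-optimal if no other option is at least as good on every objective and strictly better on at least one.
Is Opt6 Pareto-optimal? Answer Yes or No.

No

Opt3 vs Opt6: avg latency 57≤120, p99 latency 578≤696, throughput 3388≥1334, memory 115≤476 — Opt3 is at least as good on every objective and strictly better on at least one, so Opt3 dominates Opt6.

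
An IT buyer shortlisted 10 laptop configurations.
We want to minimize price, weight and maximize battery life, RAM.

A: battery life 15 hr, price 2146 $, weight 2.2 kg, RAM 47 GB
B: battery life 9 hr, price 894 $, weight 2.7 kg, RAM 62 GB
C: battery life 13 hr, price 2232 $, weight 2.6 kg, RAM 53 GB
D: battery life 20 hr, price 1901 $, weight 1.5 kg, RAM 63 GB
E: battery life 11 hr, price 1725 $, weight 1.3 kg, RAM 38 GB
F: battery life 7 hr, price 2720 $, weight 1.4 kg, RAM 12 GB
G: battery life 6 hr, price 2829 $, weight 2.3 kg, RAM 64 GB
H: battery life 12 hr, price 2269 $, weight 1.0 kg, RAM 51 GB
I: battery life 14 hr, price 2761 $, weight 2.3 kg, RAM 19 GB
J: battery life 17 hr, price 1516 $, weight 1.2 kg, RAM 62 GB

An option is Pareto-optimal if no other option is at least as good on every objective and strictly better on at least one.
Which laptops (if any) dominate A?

D: battery life 20≥15, price 1901≤2146, weight 1.5≤2.2, RAM 63≥47 — dominates A.
J: battery life 17≥15, price 1516≤2146, weight 1.2≤2.2, RAM 62≥47 — dominates A.
Others (B, C, E, F, G, H, I) are each worse than A on at least one objective.

D, J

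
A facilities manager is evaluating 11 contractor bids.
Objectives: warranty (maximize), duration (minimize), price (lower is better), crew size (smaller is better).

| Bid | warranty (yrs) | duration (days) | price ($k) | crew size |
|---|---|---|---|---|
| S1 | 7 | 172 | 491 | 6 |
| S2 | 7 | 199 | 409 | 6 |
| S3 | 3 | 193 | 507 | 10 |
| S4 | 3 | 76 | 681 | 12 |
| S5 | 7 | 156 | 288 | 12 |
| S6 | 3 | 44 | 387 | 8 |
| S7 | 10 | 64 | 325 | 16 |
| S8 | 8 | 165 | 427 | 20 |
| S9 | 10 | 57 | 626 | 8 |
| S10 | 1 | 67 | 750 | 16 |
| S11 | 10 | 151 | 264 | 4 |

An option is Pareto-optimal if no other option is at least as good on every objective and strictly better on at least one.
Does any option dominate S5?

S11 vs S5: warranty 10≥7, duration 151≤156, price 264≤288, crew size 4≤12 — S11 is at least as good on every objective and strictly better on at least one, so S11 dominates S5.

Yes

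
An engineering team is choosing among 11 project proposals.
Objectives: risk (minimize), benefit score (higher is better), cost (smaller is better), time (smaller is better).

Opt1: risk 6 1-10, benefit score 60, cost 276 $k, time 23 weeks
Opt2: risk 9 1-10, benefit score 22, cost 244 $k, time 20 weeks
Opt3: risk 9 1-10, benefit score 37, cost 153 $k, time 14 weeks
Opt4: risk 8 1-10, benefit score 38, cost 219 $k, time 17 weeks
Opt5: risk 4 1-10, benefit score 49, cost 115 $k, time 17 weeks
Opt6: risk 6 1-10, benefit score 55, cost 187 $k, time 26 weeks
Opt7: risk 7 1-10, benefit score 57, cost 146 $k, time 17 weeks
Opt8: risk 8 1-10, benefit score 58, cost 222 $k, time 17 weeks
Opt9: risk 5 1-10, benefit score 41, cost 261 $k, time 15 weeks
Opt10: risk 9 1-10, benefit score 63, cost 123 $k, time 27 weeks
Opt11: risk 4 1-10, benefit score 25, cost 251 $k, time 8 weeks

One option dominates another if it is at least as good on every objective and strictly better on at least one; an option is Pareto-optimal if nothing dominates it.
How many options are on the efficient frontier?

9

Opt1: not dominated.
Opt2: dominated by Opt3 (risk 9≤9, benefit score 37≥22, cost 153≤244, time 14≤20).
Opt3: not dominated.
Opt4: dominated by Opt5 (risk 4≤8, benefit score 49≥38, cost 115≤219, time 17≤17).
Opt5: not dominated (best cost).
Opt6: not dominated.
Opt7: not dominated.
Opt8: not dominated.
Opt9: not dominated.
Opt10: not dominated (best benefit score).
Opt11: not dominated (best time).
Pareto-optimal: Opt1, Opt3, Opt5, Opt6, Opt7, Opt8, Opt9, Opt10, Opt11 → 9.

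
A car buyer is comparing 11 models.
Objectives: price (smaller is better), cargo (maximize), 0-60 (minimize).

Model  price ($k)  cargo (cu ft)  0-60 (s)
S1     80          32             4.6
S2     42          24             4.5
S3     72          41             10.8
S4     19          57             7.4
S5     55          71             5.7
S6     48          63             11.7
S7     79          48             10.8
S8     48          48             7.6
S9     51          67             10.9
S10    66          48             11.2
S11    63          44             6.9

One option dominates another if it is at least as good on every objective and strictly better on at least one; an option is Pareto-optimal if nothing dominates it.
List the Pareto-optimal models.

S1, S2, S4, S5, S6, S9

S1: not dominated.
S2: not dominated (best 0-60).
S3: dominated by S4 (price 19≤72, cargo 57≥41, 0-60 7.4≤10.8).
S4: not dominated (best price).
S5: not dominated (best cargo).
S6: not dominated.
S7: dominated by S4 (price 19≤79, cargo 57≥48, 0-60 7.4≤10.8).
S8: dominated by S4 (price 19≤48, cargo 57≥48, 0-60 7.4≤7.6).
S9: not dominated.
S10: dominated by S4 (price 19≤66, cargo 57≥48, 0-60 7.4≤11.2).
S11: dominated by S5 (price 55≤63, cargo 71≥44, 0-60 5.7≤6.9).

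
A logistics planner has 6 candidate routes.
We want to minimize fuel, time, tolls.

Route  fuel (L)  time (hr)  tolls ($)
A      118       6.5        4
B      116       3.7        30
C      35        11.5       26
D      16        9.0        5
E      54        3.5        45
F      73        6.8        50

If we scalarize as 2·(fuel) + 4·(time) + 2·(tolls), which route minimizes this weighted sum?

A: 2·118 + 4·6.5 + 2·4 = 270.0
B: 2·116 + 4·3.7 + 2·30 = 306.8
C: 2·35 + 4·11.5 + 2·26 = 168.0
D: 2·16 + 4·9.0 + 2·5 = 78.0
E: 2·54 + 4·3.5 + 2·45 = 212.0
F: 2·73 + 4·6.8 + 2·50 = 273.2
Lowest: D at 78.0.

D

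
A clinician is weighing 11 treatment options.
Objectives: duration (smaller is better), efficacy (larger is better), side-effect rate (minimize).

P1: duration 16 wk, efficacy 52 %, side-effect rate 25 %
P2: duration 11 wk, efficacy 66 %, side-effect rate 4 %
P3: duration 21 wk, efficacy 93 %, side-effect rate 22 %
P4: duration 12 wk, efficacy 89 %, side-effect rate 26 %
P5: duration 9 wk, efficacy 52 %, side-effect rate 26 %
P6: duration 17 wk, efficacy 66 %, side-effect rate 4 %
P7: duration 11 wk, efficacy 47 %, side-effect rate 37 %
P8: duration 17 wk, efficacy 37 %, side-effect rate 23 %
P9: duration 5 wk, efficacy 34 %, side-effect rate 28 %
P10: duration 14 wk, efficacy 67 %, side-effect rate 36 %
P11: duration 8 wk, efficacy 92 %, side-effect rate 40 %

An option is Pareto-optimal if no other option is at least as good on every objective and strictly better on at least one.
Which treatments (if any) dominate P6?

P2: duration 11≤17, efficacy 66≥66, side-effect rate 4≤4 — dominates P6.
Others (P1, P3, P4, P5, P7, P8, P9, P10, P11) are each worse than P6 on at least one objective.

P2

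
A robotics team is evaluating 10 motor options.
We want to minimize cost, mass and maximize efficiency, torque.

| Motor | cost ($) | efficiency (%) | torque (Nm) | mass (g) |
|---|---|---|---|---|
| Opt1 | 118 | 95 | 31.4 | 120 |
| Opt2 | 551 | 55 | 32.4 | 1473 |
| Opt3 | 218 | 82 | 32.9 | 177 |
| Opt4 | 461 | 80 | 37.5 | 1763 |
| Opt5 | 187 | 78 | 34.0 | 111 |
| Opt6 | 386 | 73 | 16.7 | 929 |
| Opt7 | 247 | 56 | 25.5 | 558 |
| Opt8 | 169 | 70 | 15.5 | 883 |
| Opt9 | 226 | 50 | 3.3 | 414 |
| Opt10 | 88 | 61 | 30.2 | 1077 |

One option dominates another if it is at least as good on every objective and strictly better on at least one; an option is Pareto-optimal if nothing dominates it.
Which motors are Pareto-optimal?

Opt1, Opt3, Opt4, Opt5, Opt10

Opt1: not dominated (best efficiency).
Opt2: dominated by Opt3 (cost 218≤551, efficiency 82≥55, torque 32.9≥32.4, mass 177≤1473).
Opt3: not dominated.
Opt4: not dominated (best torque).
Opt5: not dominated (best mass).
Opt6: dominated by Opt1 (cost 118≤386, efficiency 95≥73, torque 31.4≥16.7, mass 120≤929).
Opt7: dominated by Opt1 (cost 118≤247, efficiency 95≥56, torque 31.4≥25.5, mass 120≤558).
Opt8: dominated by Opt1 (cost 118≤169, efficiency 95≥70, torque 31.4≥15.5, mass 120≤883).
Opt9: dominated by Opt1 (cost 118≤226, efficiency 95≥50, torque 31.4≥3.3, mass 120≤414).
Opt10: not dominated (best cost).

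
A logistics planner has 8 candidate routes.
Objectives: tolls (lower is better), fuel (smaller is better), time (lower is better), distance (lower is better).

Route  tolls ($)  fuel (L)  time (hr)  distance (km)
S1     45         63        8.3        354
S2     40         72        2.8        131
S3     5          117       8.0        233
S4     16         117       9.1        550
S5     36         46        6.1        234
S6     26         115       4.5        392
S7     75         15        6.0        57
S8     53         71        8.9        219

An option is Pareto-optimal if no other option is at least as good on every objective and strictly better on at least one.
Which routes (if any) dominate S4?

S3

S3: tolls 5≤16, fuel 117≤117, time 8.0≤9.1, distance 233≤550 — dominates S4.
Others (S1, S2, S5, S6, S7, S8) are each worse than S4 on at least one objective.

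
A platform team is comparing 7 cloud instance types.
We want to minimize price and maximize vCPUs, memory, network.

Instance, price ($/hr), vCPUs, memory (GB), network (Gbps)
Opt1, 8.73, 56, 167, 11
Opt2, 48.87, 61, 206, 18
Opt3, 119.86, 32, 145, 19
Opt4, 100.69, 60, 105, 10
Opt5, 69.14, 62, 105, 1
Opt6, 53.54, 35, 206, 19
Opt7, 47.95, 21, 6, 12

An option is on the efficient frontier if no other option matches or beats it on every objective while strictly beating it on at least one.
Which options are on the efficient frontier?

Opt1, Opt2, Opt5, Opt6, Opt7

Opt1: not dominated (best price).
Opt2: not dominated.
Opt3: dominated by Opt6 (price 53.54≤119.86, vCPUs 35≥32, memory 206≥145, network 19≥19).
Opt4: dominated by Opt2 (price 48.87≤100.69, vCPUs 61≥60, memory 206≥105, network 18≥10).
Opt5: not dominated (best vCPUs).
Opt6: not dominated.
Opt7: not dominated.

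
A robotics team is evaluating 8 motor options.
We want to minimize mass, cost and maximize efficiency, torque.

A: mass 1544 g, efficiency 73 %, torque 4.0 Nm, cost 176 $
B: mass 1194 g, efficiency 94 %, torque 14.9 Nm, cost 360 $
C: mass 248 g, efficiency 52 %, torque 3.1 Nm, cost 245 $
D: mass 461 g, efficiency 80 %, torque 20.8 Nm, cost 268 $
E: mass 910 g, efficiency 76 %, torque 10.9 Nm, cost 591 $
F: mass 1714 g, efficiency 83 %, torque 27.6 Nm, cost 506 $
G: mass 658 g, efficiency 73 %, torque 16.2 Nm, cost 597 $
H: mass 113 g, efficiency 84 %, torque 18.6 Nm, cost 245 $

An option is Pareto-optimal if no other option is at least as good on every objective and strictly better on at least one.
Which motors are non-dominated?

A: not dominated (best cost).
B: not dominated (best efficiency).
C: dominated by H (mass 113≤248, efficiency 84≥52, torque 18.6≥3.1, cost 245≤245).
D: not dominated.
E: dominated by D (mass 461≤910, efficiency 80≥76, torque 20.8≥10.9, cost 268≤591).
F: not dominated (best torque).
G: dominated by D (mass 461≤658, efficiency 80≥73, torque 20.8≥16.2, cost 268≤597).
H: not dominated (best mass).

A, B, D, F, H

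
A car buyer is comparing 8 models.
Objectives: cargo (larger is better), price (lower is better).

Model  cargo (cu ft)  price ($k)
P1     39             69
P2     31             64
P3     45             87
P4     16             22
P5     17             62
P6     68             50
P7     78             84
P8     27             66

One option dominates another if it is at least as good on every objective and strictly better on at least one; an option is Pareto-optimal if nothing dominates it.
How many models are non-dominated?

3

P1: dominated by P6 (cargo 68≥39, price 50≤69).
P2: dominated by P6 (cargo 68≥31, price 50≤64).
P3: dominated by P6 (cargo 68≥45, price 50≤87).
P4: not dominated (best price).
P5: dominated by P6 (cargo 68≥17, price 50≤62).
P6: not dominated.
P7: not dominated (best cargo).
P8: dominated by P2 (cargo 31≥27, price 64≤66).
Pareto-optimal: P4, P6, P7 → 3.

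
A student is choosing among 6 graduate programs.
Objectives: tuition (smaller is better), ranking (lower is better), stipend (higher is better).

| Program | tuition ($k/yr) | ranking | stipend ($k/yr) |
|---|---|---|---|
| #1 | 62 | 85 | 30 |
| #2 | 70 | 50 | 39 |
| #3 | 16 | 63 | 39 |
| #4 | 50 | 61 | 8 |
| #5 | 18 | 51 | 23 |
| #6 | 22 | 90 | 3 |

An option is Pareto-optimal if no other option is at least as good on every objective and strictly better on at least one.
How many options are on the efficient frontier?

3

#1: dominated by #3 (tuition 16≤62, ranking 63≤85, stipend 39≥30).
#2: not dominated (best ranking).
#3: not dominated (best tuition).
#4: dominated by #5 (tuition 18≤50, ranking 51≤61, stipend 23≥8).
#5: not dominated.
#6: dominated by #3 (tuition 16≤22, ranking 63≤90, stipend 39≥3).
Pareto-optimal: #2, #3, #5 → 3.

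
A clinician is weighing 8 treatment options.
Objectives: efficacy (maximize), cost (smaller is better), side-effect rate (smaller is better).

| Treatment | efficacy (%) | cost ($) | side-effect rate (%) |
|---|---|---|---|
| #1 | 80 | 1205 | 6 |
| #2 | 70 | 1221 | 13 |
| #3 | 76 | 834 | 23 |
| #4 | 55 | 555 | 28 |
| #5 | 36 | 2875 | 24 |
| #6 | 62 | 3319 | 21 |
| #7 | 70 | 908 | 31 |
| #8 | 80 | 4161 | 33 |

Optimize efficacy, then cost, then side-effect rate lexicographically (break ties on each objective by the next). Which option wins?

#1

First maximize efficacy: best is 80, kept {#1, #8}.
Then minimize cost: best is 1205, kept {#1}.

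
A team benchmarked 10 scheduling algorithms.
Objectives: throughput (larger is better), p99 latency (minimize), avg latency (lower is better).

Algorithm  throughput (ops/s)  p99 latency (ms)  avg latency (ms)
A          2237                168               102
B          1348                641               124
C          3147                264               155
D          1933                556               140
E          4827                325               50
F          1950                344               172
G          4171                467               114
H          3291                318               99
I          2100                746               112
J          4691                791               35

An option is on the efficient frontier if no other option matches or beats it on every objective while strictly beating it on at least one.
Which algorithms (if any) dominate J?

none

A: worse on throughput (2237 vs 4691).
B: worse on throughput (1348 vs 4691).
C: worse on throughput (3147 vs 4691).
D: worse on throughput (1933 vs 4691).
E: worse on avg latency (50 vs 35).
F: worse on throughput (1950 vs 4691).
G: worse on throughput (4171 vs 4691).
H: worse on throughput (3291 vs 4691).
I: worse on throughput (2100 vs 4691).
No option dominates J.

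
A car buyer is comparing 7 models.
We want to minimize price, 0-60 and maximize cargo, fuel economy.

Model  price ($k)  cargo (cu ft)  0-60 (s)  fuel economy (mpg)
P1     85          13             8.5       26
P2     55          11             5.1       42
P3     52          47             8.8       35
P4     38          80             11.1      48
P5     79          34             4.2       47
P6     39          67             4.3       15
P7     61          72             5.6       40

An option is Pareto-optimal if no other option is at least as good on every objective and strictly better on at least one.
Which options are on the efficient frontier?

P2, P3, P4, P5, P6, P7

P1: dominated by P5 (price 79≤85, cargo 34≥13, 0-60 4.2≤8.5, fuel economy 47≥26).
P2: not dominated.
P3: not dominated.
P4: not dominated (best price).
P5: not dominated (best 0-60).
P6: not dominated.
P7: not dominated.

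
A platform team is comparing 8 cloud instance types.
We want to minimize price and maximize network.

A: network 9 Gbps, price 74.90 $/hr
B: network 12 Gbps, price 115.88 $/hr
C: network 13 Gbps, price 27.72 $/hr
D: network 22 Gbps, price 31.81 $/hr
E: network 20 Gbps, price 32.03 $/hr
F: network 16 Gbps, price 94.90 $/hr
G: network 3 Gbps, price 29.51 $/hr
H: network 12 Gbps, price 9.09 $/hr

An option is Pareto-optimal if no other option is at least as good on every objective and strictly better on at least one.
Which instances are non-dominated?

A: dominated by C (network 13≥9, price 27.72≤74.90).
B: dominated by C (network 13≥12, price 27.72≤115.88).
C: not dominated.
D: not dominated (best network).
E: dominated by D (network 22≥20, price 31.81≤32.03).
F: dominated by D (network 22≥16, price 31.81≤94.90).
G: dominated by C (network 13≥3, price 27.72≤29.51).
H: not dominated (best price).

C, D, H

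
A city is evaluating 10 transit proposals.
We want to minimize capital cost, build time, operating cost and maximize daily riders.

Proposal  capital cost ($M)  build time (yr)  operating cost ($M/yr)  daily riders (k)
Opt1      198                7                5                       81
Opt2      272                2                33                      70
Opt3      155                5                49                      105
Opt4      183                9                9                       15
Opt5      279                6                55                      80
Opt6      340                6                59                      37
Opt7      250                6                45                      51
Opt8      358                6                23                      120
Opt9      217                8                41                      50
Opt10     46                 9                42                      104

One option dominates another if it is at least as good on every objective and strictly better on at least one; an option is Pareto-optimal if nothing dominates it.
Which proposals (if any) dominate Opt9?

Opt1

Opt1: capital cost 198≤217, build time 7≤8, operating cost 5≤41, daily riders 81≥50 — dominates Opt9.
Others (Opt2, Opt3, Opt4, Opt5, Opt6, Opt7, Opt8, Opt10) are each worse than Opt9 on at least one objective.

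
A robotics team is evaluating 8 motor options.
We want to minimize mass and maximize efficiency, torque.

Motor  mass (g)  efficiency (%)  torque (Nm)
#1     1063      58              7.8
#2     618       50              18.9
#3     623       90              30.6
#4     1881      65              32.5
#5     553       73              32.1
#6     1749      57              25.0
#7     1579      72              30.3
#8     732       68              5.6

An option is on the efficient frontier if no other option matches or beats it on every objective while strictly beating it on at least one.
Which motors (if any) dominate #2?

#5: mass 553≤618, efficiency 73≥50, torque 32.1≥18.9 — dominates #2.
Others (#1, #3, #4, #6, #7, #8) are each worse than #2 on at least one objective.

#5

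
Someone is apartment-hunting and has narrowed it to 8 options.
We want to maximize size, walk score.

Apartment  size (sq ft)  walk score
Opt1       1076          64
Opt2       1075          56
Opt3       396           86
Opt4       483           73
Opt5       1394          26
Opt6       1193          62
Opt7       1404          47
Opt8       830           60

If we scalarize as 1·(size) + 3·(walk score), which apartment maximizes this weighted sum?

Opt7

Opt1: 1·1076 + 3·64 = 1268
Opt2: 1·1075 + 3·56 = 1243
Opt3: 1·396 + 3·86 = 654
Opt4: 1·483 + 3·73 = 702
Opt5: 1·1394 + 3·26 = 1472
Opt6: 1·1193 + 3·62 = 1379
Opt7: 1·1404 + 3·47 = 1545
Opt8: 1·830 + 3·60 = 1010
Highest: Opt7 at 1545.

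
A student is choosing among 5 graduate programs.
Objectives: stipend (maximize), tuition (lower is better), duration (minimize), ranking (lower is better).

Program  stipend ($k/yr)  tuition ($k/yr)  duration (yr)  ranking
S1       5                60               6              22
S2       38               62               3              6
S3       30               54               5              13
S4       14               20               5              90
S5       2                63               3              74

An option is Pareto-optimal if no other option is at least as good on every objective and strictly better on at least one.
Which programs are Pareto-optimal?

S2, S3, S4

S1: dominated by S3 (stipend 30≥5, tuition 54≤60, duration 5≤6, ranking 13≤22).
S2: not dominated (best stipend).
S3: not dominated.
S4: not dominated (best tuition).
S5: dominated by S2 (stipend 38≥2, tuition 62≤63, duration 3≤3, ranking 6≤74).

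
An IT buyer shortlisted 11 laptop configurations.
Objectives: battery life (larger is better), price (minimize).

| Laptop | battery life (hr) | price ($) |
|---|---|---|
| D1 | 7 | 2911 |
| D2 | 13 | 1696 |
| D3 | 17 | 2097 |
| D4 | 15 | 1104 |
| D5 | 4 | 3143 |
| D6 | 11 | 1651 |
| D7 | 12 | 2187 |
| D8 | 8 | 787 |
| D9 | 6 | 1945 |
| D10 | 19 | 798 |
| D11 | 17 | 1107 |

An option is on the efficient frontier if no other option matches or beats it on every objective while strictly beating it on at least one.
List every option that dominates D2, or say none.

D4: battery life 15≥13, price 1104≤1696 — dominates D2.
D10: battery life 19≥13, price 798≤1696 — dominates D2.
D11: battery life 17≥13, price 1107≤1696 — dominates D2.
Others (D1, D3, D5, D6, D7, D8, D9) are each worse than D2 on at least one objective.

D4, D10, D11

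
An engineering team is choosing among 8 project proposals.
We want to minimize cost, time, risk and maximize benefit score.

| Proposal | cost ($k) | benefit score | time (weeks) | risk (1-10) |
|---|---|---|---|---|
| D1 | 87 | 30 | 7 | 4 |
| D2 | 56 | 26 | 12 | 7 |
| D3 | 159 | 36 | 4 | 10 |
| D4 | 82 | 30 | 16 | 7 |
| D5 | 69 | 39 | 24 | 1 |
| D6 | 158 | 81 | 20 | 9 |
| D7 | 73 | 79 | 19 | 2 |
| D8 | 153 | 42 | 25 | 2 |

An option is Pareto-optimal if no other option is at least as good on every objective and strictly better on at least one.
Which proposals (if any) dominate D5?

D1: worse on cost (87 vs 69).
D2: worse on benefit score (26 vs 39).
D3: worse on cost (159 vs 69).
D4: worse on cost (82 vs 69).
D6: worse on cost (158 vs 69).
D7: worse on cost (73 vs 69).
D8: worse on cost (153 vs 69).
No option dominates D5.

none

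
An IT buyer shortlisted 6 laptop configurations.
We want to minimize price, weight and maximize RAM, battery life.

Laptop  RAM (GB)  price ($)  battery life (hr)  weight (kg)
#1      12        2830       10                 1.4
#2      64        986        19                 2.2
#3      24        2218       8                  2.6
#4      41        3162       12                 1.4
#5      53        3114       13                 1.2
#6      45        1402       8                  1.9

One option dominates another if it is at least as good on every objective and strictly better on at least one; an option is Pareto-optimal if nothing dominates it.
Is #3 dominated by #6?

Yes

#6 vs #3: RAM 45≥24, price 1402≤2218, battery life 8≥8, weight 1.9≤2.6 — #6 is at least as good on every objective with at least one strict improvement.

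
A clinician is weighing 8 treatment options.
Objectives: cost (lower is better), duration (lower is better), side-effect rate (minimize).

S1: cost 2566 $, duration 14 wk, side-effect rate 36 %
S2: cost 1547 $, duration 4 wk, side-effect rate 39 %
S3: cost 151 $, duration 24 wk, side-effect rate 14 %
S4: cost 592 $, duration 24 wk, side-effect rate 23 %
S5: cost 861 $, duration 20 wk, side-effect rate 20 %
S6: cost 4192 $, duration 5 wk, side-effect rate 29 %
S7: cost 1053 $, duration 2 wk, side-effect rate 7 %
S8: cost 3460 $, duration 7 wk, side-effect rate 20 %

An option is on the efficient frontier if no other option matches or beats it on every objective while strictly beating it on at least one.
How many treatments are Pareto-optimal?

S1: dominated by S7 (cost 1053≤2566, duration 2≤14, side-effect rate 7≤36).
S2: dominated by S7 (cost 1053≤1547, duration 2≤4, side-effect rate 7≤39).
S3: not dominated (best cost).
S4: dominated by S3 (cost 151≤592, duration 24≤24, side-effect rate 14≤23).
S5: not dominated.
S6: dominated by S7 (cost 1053≤4192, duration 2≤5, side-effect rate 7≤29).
S7: not dominated (best duration).
S8: dominated by S7 (cost 1053≤3460, duration 2≤7, side-effect rate 7≤20).
Pareto-optimal: S3, S5, S7 → 3.

3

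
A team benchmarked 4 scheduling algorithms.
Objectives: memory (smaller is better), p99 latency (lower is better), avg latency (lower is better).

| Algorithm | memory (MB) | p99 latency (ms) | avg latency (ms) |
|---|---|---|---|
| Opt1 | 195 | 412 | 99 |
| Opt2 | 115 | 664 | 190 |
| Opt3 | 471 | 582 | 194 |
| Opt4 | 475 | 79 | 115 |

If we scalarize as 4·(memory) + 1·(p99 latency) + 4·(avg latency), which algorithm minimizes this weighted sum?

Opt1

Opt1: 4·195 + 1·412 + 4·99 = 1588
Opt2: 4·115 + 1·664 + 4·190 = 1884
Opt3: 4·471 + 1·582 + 4·194 = 3242
Opt4: 4·475 + 1·79 + 4·115 = 2439
Lowest: Opt1 at 1588.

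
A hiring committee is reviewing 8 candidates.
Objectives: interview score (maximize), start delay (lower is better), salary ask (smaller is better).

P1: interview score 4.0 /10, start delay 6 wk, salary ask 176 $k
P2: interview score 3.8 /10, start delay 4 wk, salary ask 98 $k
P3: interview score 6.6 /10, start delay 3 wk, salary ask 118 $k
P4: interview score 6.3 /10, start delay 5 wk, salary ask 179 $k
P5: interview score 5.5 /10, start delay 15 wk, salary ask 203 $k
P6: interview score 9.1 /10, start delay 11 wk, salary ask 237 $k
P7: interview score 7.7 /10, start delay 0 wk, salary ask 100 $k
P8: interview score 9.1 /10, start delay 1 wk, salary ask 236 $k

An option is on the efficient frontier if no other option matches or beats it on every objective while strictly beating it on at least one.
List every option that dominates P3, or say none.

P7

P7: interview score 7.7≥6.6, start delay 0≤3, salary ask 100≤118 — dominates P3.
Others (P1, P2, P4, P5, P6, P8) are each worse than P3 on at least one objective.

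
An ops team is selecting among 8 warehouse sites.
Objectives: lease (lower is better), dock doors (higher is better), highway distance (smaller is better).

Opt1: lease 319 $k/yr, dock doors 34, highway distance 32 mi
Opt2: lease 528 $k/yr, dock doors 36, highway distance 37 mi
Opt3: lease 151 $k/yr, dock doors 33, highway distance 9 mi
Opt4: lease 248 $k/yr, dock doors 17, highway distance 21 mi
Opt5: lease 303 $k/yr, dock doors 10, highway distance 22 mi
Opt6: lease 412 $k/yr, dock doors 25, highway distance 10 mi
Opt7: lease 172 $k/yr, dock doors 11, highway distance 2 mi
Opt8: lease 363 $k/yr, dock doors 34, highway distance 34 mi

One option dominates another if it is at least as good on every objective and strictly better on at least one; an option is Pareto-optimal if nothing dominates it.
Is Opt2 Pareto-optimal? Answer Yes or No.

Opt1: worse on dock doors (34 vs 36).
Opt3: worse on dock doors (33 vs 36).
Opt4: worse on dock doors (17 vs 36).
Opt5: worse on dock doors (10 vs 36).
Opt6: worse on dock doors (25 vs 36).
Opt7: worse on dock doors (11 vs 36).
Opt8: worse on dock doors (34 vs 36).
No option is at least as good as Opt2 on every objective and strictly better on one.

Yes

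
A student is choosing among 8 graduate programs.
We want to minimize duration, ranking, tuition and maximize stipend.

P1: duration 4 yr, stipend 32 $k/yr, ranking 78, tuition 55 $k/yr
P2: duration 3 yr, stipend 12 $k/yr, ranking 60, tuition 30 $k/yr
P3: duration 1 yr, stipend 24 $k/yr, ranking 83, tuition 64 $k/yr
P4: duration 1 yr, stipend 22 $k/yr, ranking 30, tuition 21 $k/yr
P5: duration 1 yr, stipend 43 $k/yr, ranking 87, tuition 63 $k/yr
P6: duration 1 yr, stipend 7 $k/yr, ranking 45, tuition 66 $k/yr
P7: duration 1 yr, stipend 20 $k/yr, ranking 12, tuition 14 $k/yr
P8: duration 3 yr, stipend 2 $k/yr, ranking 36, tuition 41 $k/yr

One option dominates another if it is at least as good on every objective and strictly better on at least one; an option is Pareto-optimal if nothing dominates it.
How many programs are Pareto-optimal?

P1: not dominated.
P2: dominated by P4 (duration 1≤3, stipend 22≥12, ranking 30≤60, tuition 21≤30).
P3: not dominated.
P4: not dominated.
P5: not dominated (best stipend).
P6: dominated by P4 (duration 1≤1, stipend 22≥7, ranking 30≤45, tuition 21≤66).
P7: not dominated (best ranking).
P8: dominated by P4 (duration 1≤3, stipend 22≥2, ranking 30≤36, tuition 21≤41).
Pareto-optimal: P1, P3, P4, P5, P7 → 5.

5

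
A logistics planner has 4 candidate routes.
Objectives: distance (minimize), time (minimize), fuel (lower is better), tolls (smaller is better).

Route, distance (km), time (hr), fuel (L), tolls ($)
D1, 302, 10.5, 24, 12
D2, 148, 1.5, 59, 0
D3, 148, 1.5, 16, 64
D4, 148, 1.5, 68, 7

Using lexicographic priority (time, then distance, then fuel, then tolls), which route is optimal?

First minimize time: best is 1.5, kept {D2, D3, D4}.
Then minimize distance: best is 148, kept {D2, D3, D4}.
Then minimize fuel: best is 16, kept {D3}.

D3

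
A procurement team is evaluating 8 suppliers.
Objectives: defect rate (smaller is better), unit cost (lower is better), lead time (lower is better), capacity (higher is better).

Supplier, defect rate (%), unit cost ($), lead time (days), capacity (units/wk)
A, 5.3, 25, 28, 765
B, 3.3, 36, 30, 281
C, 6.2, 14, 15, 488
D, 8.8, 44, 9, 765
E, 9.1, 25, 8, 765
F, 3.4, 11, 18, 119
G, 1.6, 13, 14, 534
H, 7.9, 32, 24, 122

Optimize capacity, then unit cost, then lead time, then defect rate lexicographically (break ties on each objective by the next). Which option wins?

E

First maximize capacity: best is 765, kept {A, D, E}.
Then minimize unit cost: best is 25, kept {A, E}.
Then minimize lead time: best is 8, kept {E}.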